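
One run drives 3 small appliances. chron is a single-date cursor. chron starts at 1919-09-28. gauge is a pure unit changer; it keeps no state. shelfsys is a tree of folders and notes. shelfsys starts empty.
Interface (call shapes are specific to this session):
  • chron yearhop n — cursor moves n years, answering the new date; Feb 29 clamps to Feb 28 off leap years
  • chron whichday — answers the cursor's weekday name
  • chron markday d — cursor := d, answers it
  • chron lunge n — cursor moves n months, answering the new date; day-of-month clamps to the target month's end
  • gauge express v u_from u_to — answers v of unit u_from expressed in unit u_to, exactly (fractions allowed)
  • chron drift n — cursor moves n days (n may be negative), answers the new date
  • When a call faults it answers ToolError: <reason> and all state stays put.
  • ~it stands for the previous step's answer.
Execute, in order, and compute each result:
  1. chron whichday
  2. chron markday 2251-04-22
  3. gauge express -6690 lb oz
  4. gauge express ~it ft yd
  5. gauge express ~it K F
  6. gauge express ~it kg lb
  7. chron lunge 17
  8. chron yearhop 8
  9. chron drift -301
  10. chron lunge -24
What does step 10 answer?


Answer: 2257-11-26

Derivation:
-- chron whichday() => Sunday
-- chron markday(2251-04-22) => 2251-04-22
-- gauge express(-6690, lb, oz) => -107040
-- gauge express(~it, ft, yd) => -35680
-- gauge express(~it, K, F) => -6468367/100
-- gauge express(~it, kg, lb) => -6468367000000/45359237
-- chron lunge(17) => 2252-09-22
-- chron yearhop(8) => 2260-09-22
-- chron drift(-301) => 2259-11-26
-- chron lunge(-24) => 2257-11-26


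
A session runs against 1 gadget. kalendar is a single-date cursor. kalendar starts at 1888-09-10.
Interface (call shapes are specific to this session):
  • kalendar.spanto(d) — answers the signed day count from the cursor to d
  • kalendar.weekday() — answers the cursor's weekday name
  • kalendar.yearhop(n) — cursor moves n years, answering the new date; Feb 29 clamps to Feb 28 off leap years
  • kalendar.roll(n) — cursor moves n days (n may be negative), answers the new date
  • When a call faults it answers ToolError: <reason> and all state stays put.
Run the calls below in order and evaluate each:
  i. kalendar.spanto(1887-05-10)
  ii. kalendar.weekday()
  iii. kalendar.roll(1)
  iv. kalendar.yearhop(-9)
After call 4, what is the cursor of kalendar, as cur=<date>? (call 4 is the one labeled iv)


Answer: cur=1879-09-11

Derivation:
-- kalendar.spanto(d=1887-05-10) ~> -489
-- kalendar.weekday() ~> Monday
-- kalendar.roll(n=1) ~> 1888-09-11
-- kalendar.yearhop(n=-9) ~> 1879-09-11


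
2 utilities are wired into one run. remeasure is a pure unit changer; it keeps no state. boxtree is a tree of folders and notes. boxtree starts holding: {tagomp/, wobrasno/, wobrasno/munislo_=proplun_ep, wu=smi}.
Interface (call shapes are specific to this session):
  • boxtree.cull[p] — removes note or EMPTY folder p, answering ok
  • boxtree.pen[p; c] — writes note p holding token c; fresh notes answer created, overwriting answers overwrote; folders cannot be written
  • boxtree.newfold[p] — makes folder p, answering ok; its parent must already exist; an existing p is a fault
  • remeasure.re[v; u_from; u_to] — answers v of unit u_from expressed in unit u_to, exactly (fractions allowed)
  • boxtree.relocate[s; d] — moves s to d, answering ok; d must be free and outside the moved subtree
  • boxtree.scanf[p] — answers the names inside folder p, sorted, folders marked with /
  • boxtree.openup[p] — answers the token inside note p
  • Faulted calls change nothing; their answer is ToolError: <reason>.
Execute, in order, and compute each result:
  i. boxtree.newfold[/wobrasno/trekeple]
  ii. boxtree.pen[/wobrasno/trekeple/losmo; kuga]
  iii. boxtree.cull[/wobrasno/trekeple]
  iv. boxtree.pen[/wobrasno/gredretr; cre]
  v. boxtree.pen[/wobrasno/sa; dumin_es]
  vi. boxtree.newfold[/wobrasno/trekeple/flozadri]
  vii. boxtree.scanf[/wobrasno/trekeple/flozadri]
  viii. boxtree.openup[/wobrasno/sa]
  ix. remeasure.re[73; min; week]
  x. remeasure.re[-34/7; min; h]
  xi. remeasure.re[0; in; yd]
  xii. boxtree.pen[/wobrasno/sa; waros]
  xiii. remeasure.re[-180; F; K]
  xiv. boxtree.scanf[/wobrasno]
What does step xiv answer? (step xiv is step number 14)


Answer: [gredretr, munislo_, sa, trekeple/]

Derivation:
;; boxtree.newfold(p=/wobrasno/trekeple) ~> ok
;; boxtree.pen(p=/wobrasno/trekeple/losmo, c=kuga) ~> created
;; boxtree.cull(p=/wobrasno/trekeple) ~> ToolError: not empty
;; boxtree.pen(p=/wobrasno/gredretr, c=cre) ~> created
;; boxtree.pen(p=/wobrasno/sa, c=dumin_es) ~> created
;; boxtree.newfold(p=/wobrasno/trekeple/flozadri) ~> ok
;; boxtree.scanf(p=/wobrasno/trekeple/flozadri) ~> []
;; boxtree.openup(p=/wobrasno/sa) ~> dumin_es
;; remeasure.re(v=73, u_from=min, u_to=week) ~> 73/10080
;; remeasure.re(v=-34/7, u_from=min, u_to=h) ~> -17/210
;; remeasure.re(v=0, u_from=in, u_to=yd) ~> 0
;; boxtree.pen(p=/wobrasno/sa, c=waros) ~> overwrote
;; remeasure.re(v=-180, u_from=F, u_to=K) ~> 27967/180
;; boxtree.scanf(p=/wobrasno) ~> [gredretr, munislo_, sa, trekeple/]


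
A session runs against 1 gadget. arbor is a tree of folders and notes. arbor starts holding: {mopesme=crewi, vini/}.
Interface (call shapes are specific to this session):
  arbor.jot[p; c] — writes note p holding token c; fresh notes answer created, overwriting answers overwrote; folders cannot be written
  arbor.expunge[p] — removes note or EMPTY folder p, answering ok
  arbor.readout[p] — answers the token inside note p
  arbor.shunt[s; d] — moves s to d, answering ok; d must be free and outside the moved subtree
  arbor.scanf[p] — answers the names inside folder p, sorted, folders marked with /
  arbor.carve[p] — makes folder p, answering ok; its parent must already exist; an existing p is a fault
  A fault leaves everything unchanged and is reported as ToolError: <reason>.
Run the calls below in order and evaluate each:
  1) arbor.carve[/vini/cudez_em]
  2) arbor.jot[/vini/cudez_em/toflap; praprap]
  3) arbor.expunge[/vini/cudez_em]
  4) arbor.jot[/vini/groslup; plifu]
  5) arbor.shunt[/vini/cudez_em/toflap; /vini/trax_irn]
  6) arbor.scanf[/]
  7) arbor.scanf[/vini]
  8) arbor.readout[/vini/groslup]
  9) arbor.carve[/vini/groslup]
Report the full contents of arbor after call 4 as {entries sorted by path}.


Act: carve[/vini/cudez_em]
Obs: ok
Act: jot[/vini/cudez_em/toflap; praprap]
Obs: created
Act: expunge[/vini/cudez_em]
Obs: ToolError: not empty
Act: jot[/vini/groslup; plifu]
Obs: created
Act: shunt[/vini/cudez_em/toflap; /vini/trax_irn]
Obs: ok
Act: scanf[/]
Obs: [mopesme, vini/]
Act: scanf[/vini]
Obs: [cudez_em/, groslup, trax_irn]
Act: readout[/vini/groslup]
Obs: plifu
Act: carve[/vini/groslup]
Obs: ToolError: exists

Answer: {mopesme=crewi, vini/, vini/cudez_em/, vini/cudez_em/toflap=praprap, vini/groslup=plifu}


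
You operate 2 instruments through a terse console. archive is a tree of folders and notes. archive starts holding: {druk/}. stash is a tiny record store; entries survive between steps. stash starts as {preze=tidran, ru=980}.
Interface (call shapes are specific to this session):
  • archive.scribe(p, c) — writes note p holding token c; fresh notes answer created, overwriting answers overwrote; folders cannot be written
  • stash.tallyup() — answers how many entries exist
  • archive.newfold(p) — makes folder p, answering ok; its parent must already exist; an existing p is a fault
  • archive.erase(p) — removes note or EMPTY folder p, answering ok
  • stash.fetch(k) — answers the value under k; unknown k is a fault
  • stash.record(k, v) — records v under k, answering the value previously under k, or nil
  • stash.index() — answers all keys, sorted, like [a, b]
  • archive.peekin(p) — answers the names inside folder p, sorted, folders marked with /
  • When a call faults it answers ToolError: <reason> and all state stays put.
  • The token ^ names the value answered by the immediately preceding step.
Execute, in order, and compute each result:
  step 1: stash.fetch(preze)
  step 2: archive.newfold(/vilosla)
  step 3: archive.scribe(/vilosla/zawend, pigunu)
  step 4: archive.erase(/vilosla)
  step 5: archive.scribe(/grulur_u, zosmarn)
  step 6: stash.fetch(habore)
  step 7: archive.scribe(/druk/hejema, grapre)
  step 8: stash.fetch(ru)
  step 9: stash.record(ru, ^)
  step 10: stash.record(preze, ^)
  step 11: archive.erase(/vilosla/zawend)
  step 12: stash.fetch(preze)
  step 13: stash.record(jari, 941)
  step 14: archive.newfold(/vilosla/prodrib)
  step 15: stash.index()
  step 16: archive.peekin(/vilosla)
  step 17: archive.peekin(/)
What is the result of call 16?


Answer: [prodrib/]

Derivation:
% stash.fetch(k='preze') -> tidran
% archive.newfold(p='/vilosla') -> ok
% archive.scribe(p='/vilosla/zawend', c='pigunu') -> created
% archive.erase(p='/vilosla') -> ToolError: not empty
% archive.scribe(p='/grulur_u', c='zosmarn') -> created
% stash.fetch(k='habore') -> ToolError: no such key habore
% archive.scribe(p='/druk/hejema', c='grapre') -> created
% stash.fetch(k='ru') -> 980
% stash.record(k='ru', v='^') -> 980
% stash.record(k='preze', v='^') -> tidran
% archive.erase(p='/vilosla/zawend') -> ok
% stash.fetch(k='preze') -> 980
% stash.record(k='jari', v='941') -> nil
% archive.newfold(p='/vilosla/prodrib') -> ok
% stash.index() -> [jari, preze, ru]
% archive.peekin(p='/vilosla') -> [prodrib/]
% archive.peekin(p='/') -> [druk/, grulur_u, vilosla/]


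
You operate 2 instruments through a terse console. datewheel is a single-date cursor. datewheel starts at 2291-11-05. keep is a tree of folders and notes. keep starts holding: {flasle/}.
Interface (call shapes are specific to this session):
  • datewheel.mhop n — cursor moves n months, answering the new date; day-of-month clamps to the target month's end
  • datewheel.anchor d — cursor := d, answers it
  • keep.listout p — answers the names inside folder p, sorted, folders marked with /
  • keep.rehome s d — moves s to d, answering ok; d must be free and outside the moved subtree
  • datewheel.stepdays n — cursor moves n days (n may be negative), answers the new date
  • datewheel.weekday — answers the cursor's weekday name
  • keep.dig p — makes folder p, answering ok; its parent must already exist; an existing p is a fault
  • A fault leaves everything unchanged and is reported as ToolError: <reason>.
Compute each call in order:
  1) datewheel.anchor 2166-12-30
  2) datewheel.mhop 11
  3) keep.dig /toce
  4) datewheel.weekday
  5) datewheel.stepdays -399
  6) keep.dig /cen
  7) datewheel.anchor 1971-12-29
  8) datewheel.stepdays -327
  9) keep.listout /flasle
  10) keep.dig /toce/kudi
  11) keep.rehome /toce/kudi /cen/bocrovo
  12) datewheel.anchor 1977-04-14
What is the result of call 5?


Answer: 2166-10-27

Derivation:
→ datewheel.anchor(d: 2166-12-30)
← 2166-12-30
→ datewheel.mhop(n: 11)
← 2167-11-30
→ keep.dig(p: /toce)
← ok
→ datewheel.weekday()
← Monday
→ datewheel.stepdays(n: -399)
← 2166-10-27
→ keep.dig(p: /cen)
← ok
→ datewheel.anchor(d: 1971-12-29)
← 1971-12-29
→ datewheel.stepdays(n: -327)
← 1971-02-05
→ keep.listout(p: /flasle)
← []
→ keep.dig(p: /toce/kudi)
← ok
→ keep.rehome(s: /toce/kudi, d: /cen/bocrovo)
← ok
→ datewheel.anchor(d: 1977-04-14)
← 1977-04-14


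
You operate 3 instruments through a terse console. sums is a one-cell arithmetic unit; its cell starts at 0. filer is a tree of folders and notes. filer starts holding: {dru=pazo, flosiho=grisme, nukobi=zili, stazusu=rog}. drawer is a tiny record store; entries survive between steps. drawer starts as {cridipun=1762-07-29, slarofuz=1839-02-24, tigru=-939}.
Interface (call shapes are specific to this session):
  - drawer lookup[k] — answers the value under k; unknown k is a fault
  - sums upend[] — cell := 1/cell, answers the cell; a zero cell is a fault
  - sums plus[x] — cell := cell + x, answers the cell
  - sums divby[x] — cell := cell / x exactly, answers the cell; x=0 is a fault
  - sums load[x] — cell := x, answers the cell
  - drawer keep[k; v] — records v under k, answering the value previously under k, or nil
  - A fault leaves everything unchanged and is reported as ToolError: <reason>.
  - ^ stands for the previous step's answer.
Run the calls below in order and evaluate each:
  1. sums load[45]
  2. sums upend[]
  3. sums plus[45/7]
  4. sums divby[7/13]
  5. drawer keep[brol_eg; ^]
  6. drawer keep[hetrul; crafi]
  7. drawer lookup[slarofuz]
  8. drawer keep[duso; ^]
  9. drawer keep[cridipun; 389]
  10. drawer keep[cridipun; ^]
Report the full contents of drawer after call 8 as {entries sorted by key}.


Answer: {brol_eg=26416/2205, cridipun=1762-07-29, duso=1839-02-24, hetrul=crafi, slarofuz=1839-02-24, tigru=-939}

Derivation:
Using sums load using x=45, which returns 45.
Then sums upend, yielding 1/45.
I invoke sums plus using x=45/7, which returns 2032/315.
I invoke sums divby using x=7/13, — result: 26416/2205.
Invoking drawer keep using k=brol_eg, v=^, — result: nil.
Now I run drawer keep using k=hetrul, v=crafi, and get nil.
Calling drawer lookup using k=slarofuz, → 1839-02-24.
I invoke drawer keep using k=duso, v=^, — result: nil.
Then drawer keep using k=cridipun, v=389, → 1762-07-29.
I use drawer keep using k=cridipun, v=^, yielding 389.


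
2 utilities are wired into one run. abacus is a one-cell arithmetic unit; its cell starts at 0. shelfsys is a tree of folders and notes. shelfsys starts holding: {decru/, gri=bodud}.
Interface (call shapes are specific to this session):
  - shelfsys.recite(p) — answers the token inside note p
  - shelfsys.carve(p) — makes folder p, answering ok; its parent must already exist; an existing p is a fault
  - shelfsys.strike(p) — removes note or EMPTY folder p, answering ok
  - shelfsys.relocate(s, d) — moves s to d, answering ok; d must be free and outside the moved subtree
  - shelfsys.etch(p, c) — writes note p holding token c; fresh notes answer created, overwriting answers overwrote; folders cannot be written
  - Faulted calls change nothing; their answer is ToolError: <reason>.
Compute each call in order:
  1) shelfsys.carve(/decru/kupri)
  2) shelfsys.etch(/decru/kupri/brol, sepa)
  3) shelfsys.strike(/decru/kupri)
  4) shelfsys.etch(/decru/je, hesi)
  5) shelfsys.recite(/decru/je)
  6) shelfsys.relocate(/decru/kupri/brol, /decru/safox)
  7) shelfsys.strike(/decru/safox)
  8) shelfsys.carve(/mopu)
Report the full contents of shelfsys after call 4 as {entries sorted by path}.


Answer: {decru/, decru/je=hesi, decru/kupri/, decru/kupri/brol=sepa, gri=bodud}

Derivation:
> shelfsys.carve p→/decru/kupri
:: ok
> shelfsys.etch p→/decru/kupri/brol c→sepa
:: created
> shelfsys.strike p→/decru/kupri
:: ToolError: not empty
> shelfsys.etch p→/decru/je c→hesi
:: created
> shelfsys.recite p→/decru/je
:: hesi
> shelfsys.relocate s→/decru/kupri/brol d→/decru/safox
:: ok
> shelfsys.strike p→/decru/safox
:: ok
> shelfsys.carve p→/mopu
:: ok


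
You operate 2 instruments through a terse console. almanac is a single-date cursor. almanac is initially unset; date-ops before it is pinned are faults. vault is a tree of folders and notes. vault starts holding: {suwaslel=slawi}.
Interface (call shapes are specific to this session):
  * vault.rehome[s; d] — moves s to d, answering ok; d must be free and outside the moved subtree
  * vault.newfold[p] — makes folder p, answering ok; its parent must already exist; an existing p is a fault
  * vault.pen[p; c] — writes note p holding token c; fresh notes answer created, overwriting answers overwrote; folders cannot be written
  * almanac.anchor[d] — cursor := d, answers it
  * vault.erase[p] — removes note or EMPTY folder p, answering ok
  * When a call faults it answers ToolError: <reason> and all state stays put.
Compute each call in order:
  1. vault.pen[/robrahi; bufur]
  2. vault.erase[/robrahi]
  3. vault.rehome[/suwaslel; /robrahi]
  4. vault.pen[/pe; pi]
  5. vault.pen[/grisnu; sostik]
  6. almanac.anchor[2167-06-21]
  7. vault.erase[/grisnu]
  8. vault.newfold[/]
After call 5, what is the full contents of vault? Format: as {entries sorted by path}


Answer: {grisnu=sostik, pe=pi, robrahi=slawi}

Derivation:
~$ vault.pen p=/robrahi c=bufur
= created
~$ vault.erase p=/robrahi
= ok
~$ vault.rehome s=/suwaslel d=/robrahi
= ok
~$ vault.pen p=/pe c=pi
= created
~$ vault.pen p=/grisnu c=sostik
= created
~$ almanac.anchor d=2167-06-21
= 2167-06-21
~$ vault.erase p=/grisnu
= ok
~$ vault.newfold p=/
= ToolError: exists


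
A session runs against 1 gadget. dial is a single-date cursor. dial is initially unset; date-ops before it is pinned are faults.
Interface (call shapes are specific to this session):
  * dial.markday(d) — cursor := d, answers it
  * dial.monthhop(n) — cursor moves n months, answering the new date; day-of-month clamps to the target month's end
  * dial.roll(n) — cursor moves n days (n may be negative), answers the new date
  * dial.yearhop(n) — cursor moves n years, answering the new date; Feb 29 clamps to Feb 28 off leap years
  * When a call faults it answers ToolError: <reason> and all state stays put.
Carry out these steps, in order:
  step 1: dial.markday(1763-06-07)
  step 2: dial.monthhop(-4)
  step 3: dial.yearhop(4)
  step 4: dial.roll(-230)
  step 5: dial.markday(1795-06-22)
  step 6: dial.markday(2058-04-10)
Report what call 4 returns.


[in] markday d→1763-06-07
[out] 1763-06-07
[in] monthhop n→-4
[out] 1763-02-07
[in] yearhop n→4
[out] 1767-02-07
[in] roll n→-230
[out] 1766-06-22
[in] markday d→1795-06-22
[out] 1795-06-22
[in] markday d→2058-04-10
[out] 2058-04-10

Answer: 1766-06-22


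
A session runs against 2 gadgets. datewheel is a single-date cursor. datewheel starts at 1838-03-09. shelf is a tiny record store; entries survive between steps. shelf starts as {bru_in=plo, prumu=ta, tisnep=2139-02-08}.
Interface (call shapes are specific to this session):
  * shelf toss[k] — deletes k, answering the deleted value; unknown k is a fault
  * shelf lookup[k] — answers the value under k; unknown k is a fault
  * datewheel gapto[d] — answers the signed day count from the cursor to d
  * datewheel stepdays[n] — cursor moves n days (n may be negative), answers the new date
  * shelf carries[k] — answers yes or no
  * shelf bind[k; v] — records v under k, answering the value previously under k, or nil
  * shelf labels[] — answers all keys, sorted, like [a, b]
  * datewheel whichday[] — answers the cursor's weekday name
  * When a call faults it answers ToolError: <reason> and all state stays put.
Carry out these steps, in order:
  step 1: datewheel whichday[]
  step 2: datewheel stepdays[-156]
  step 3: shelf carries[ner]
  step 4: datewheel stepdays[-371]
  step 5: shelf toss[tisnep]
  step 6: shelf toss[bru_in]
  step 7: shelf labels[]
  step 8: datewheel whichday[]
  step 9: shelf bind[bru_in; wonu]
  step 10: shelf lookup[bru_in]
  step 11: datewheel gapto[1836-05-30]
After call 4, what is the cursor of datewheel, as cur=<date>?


Do: datewheel whichday[]
See: Friday
Do: datewheel stepdays[n: -156]
See: 1837-10-04
Do: shelf carries[k: ner]
See: no
Do: datewheel stepdays[n: -371]
See: 1836-09-28
Do: shelf toss[k: tisnep]
See: 2139-02-08
Do: shelf toss[k: bru_in]
See: plo
Do: shelf labels[]
See: [prumu]
Do: datewheel whichday[]
See: Wednesday
Do: shelf bind[k: bru_in; v: wonu]
See: nil
Do: shelf lookup[k: bru_in]
See: wonu
Do: datewheel gapto[d: 1836-05-30]
See: -121

Answer: cur=1836-09-28


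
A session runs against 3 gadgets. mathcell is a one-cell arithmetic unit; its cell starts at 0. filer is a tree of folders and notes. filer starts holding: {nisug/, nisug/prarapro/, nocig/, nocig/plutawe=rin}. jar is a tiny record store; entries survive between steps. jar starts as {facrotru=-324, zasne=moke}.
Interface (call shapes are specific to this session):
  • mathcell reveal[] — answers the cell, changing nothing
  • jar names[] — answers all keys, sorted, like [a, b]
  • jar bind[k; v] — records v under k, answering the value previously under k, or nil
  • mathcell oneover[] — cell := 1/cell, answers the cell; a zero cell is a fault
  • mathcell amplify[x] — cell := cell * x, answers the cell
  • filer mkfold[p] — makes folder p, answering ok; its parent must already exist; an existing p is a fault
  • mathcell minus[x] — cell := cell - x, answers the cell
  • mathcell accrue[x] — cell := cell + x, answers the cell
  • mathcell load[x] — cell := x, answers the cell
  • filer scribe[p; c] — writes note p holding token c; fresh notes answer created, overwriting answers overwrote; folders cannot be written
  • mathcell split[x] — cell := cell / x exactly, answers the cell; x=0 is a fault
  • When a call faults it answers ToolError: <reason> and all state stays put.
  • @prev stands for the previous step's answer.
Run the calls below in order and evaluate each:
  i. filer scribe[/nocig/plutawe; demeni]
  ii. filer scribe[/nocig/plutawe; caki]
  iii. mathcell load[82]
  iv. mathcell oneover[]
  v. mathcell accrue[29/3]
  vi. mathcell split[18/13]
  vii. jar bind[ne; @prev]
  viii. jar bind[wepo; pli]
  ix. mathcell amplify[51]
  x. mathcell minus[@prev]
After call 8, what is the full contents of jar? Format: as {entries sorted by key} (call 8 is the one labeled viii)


Step: filer scribe[/nocig/plutawe; demeni]
Result: overwrote
Step: filer scribe[/nocig/plutawe; caki]
Result: overwrote
Step: mathcell load[82]
Result: 82
Step: mathcell oneover[]
Result: 1/82
Step: mathcell accrue[29/3]
Result: 2381/246
Step: mathcell split[18/13]
Result: 30953/4428
Step: jar bind[ne; @prev]
Result: nil
Step: jar bind[wepo; pli]
Result: nil
Step: mathcell amplify[51]
Result: 526201/1476
Step: mathcell minus[@prev]
Result: 0

Answer: {facrotru=-324, ne=30953/4428, wepo=pli, zasne=moke}


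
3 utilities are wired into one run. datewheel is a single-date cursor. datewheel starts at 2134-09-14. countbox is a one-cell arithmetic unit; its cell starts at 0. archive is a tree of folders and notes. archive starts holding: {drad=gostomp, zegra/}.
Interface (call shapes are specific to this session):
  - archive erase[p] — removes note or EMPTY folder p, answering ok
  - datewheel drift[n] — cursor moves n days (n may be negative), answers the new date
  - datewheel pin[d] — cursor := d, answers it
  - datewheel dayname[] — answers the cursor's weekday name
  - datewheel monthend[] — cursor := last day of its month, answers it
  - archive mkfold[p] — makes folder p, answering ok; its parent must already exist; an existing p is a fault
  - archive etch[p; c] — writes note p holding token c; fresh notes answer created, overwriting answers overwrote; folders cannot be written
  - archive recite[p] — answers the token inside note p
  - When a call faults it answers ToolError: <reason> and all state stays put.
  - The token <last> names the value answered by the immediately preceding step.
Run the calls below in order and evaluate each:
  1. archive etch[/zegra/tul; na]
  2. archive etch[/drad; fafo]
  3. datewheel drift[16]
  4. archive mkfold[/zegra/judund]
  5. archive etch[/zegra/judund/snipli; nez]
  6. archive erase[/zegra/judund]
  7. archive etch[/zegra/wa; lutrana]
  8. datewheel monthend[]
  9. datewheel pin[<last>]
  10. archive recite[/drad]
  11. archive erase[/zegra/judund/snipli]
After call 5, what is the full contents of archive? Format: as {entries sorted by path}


Answer: {drad=fafo, zegra/, zegra/judund/, zegra/judund/snipli=nez, zegra/tul=na}

Derivation:
Now I run archive etch on p: /zegra/tul, c: na, — result: created.
Calling archive etch on p: /drad, c: fafo, → overwrote.
Invoking datewheel drift on n: 16, which returns 2134-09-30.
I call archive mkfold on p: /zegra/judund: ok.
Next I call archive etch on p: /zegra/judund/snipli, c: nez, which returns created.
I call archive erase on p: /zegra/judund, and see ToolError: not empty.
I try archive etch on p: /zegra/wa, c: lutrana, — result: created.
Invoking datewheel monthend, which returns 2134-09-30.
Then datewheel pin on d: <last>, and get 2134-09-30.
I try archive recite on p: /drad, → fafo.
Using archive erase on p: /zegra/judund/snipli, which returns ok.


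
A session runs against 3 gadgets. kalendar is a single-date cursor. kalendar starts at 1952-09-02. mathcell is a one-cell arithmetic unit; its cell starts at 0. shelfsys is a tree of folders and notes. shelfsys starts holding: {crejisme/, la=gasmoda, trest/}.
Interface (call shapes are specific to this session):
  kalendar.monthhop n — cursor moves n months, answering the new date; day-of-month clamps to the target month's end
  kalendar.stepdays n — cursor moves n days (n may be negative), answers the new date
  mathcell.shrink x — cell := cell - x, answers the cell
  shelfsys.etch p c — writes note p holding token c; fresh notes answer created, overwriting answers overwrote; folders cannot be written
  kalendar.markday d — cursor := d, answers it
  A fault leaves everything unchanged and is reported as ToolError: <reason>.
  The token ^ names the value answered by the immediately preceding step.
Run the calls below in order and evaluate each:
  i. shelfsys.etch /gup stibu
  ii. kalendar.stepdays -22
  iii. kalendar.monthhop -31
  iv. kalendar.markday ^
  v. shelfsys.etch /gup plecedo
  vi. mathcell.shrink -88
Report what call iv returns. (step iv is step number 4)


→ shelfsys.etch(p: /gup, c: stibu)
← created
→ kalendar.stepdays(n: -22)
← 1952-08-11
→ kalendar.monthhop(n: -31)
← 1950-01-11
→ kalendar.markday(d: ^)
← 1950-01-11
→ shelfsys.etch(p: /gup, c: plecedo)
← overwrote
→ mathcell.shrink(x: -88)
← 88

Answer: 1950-01-11


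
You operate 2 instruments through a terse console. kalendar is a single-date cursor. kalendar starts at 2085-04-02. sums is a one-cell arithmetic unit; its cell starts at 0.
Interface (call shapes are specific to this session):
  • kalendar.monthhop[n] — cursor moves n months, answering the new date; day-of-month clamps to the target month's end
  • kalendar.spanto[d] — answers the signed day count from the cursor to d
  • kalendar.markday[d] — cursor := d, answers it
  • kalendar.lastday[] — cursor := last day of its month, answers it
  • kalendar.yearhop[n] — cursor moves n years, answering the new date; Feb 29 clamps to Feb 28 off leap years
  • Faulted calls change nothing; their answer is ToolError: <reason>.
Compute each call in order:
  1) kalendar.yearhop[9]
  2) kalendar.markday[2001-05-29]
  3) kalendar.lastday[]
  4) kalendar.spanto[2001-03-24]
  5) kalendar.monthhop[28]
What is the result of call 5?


Answer: 2003-09-30

Derivation:
~$ kalendar.yearhop 9
:: 2094-04-02
~$ kalendar.markday 2001-05-29
:: 2001-05-29
~$ kalendar.lastday
:: 2001-05-31
~$ kalendar.spanto 2001-03-24
:: -68
~$ kalendar.monthhop 28
:: 2003-09-30


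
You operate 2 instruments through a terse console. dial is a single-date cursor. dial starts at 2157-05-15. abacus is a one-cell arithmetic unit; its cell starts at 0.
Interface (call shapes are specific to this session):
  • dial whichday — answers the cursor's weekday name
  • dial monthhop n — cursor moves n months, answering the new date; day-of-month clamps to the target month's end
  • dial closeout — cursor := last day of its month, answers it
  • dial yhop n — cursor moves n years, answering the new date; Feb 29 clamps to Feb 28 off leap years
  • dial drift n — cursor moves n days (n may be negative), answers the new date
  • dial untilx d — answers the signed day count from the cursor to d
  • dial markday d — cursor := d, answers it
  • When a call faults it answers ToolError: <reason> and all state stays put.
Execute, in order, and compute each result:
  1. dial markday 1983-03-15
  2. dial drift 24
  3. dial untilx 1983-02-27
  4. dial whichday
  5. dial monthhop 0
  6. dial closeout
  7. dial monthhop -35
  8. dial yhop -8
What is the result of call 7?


→ dial markday(1983-03-15)
← 1983-03-15
→ dial drift(24)
← 1983-04-08
→ dial untilx(1983-02-27)
← -40
→ dial whichday()
← Friday
→ dial monthhop(0)
← 1983-04-08
→ dial closeout()
← 1983-04-30
→ dial monthhop(-35)
← 1980-05-30
→ dial yhop(-8)
← 1972-05-30

Answer: 1980-05-30


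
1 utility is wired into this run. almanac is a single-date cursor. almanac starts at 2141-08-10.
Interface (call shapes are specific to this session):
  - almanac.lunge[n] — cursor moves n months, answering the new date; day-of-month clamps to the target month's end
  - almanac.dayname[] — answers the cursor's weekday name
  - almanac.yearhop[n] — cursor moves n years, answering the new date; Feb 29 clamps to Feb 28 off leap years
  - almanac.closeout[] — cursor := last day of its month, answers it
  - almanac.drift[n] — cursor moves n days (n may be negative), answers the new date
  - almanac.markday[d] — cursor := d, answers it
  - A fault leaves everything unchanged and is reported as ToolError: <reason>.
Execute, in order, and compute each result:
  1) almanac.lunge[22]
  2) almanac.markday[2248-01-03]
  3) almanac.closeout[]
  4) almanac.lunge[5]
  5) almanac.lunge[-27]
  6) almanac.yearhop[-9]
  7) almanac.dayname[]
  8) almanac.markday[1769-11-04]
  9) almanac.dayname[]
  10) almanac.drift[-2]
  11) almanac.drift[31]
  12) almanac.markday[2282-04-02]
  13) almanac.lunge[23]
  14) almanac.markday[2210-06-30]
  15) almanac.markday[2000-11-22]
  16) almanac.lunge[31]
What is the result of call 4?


Answer: 2248-06-30

Derivation:
$ almanac.lunge n: 22
[out] 2143-06-10
$ almanac.markday d: 2248-01-03
[out] 2248-01-03
$ almanac.closeout
[out] 2248-01-31
$ almanac.lunge n: 5
[out] 2248-06-30
$ almanac.lunge n: -27
[out] 2246-03-30
$ almanac.yearhop n: -9
[out] 2237-03-30
$ almanac.dayname
[out] Thursday
$ almanac.markday d: 1769-11-04
[out] 1769-11-04
$ almanac.dayname
[out] Saturday
$ almanac.drift n: -2
[out] 1769-11-02
$ almanac.drift n: 31
[out] 1769-12-03
$ almanac.markday d: 2282-04-02
[out] 2282-04-02
$ almanac.lunge n: 23
[out] 2284-03-02
$ almanac.markday d: 2210-06-30
[out] 2210-06-30
$ almanac.markday d: 2000-11-22
[out] 2000-11-22
$ almanac.lunge n: 31
[out] 2003-06-22


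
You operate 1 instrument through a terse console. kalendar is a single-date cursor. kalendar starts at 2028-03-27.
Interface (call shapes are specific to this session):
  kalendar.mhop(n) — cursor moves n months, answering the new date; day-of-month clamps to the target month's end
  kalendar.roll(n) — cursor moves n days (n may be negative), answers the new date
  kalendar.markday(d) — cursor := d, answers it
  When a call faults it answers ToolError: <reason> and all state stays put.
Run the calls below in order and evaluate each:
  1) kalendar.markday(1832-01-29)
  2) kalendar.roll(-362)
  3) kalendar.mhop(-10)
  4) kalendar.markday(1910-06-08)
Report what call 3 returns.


Answer: 1830-04-01

Derivation:
·→ kalendar.markday(d: 1832-01-29)
·← 1832-01-29
·→ kalendar.roll(n: -362)
·← 1831-02-01
·→ kalendar.mhop(n: -10)
·← 1830-04-01
·→ kalendar.markday(d: 1910-06-08)
·← 1910-06-08


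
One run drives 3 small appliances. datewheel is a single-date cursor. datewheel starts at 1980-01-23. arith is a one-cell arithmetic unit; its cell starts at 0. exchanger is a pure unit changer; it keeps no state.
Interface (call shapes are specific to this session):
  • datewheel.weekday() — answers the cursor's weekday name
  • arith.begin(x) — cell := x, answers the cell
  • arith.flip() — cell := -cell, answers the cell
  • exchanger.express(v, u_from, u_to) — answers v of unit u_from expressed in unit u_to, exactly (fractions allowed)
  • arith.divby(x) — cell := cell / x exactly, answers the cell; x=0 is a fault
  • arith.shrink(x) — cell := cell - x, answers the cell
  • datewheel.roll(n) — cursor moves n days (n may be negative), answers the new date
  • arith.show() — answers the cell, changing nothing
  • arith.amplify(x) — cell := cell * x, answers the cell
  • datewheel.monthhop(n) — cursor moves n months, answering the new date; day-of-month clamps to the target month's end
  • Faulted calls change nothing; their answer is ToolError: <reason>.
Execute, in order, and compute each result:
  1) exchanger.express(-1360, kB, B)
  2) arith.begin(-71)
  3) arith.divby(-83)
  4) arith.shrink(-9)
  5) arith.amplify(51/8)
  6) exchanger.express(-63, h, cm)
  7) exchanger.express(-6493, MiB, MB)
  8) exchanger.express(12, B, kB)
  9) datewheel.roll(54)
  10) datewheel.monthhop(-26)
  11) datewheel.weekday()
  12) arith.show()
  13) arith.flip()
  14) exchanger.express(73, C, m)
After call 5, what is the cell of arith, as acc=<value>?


>> express(v='-1360', u_from='kB', u_to='B')
<< -1360000
>> begin(x='-71')
<< -71
>> divby(x='-83')
<< 71/83
>> shrink(x='-9')
<< 818/83
>> amplify(x='51/8')
<< 20859/332
>> express(v='-63', u_from='h', u_to='cm')
<< ToolError: incompatible units
>> express(v='-6493', u_from='MiB', u_to='MB')
<< -106381312/15625
>> express(v='12', u_from='B', u_to='kB')
<< 3/250
>> roll(n='54')
<< 1980-03-17
>> monthhop(n='-26')
<< 1978-01-17
>> weekday()
<< Tuesday
>> show()
<< 20859/332
>> flip()
<< -20859/332
>> express(v='73', u_from='C', u_to='m')
<< ToolError: incompatible units

Answer: acc=20859/332


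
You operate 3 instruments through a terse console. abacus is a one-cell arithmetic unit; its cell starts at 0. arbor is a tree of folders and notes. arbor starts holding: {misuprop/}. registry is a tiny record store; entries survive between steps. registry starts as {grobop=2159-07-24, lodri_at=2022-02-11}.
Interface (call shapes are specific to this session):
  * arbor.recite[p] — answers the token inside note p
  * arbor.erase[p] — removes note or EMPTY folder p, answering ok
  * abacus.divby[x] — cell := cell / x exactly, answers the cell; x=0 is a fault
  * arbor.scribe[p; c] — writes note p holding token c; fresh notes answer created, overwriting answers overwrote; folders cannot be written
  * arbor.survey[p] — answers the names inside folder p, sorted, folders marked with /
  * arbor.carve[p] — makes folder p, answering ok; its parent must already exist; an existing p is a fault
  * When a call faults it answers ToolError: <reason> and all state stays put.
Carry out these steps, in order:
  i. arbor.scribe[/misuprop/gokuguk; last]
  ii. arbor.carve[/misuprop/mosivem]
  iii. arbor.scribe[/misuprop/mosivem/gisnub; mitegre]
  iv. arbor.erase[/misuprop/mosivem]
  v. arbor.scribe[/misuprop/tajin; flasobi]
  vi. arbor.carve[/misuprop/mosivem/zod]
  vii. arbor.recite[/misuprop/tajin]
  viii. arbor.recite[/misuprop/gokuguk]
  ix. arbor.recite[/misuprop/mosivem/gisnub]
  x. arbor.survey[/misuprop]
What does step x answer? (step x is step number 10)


Answer: [gokuguk, mosivem/, tajin]

Derivation:
Then arbor.scribe using p: /misuprop/gokuguk, c: last, yielding created.
Using arbor.carve using p: /misuprop/mosivem, and observe ok.
Now I run arbor.scribe using p: /misuprop/mosivem/gisnub, c: mitegre, — result: created.
I invoke arbor.erase using p: /misuprop/mosivem, → ToolError: not empty.
I try arbor.scribe using p: /misuprop/tajin, c: flasobi, and see created.
Next I call arbor.carve using p: /misuprop/mosivem/zod, and observe ok.
Next I call arbor.recite using p: /misuprop/tajin, and see flasobi.
Invoking arbor.recite using p: /misuprop/gokuguk: last.
Now I run arbor.recite using p: /misuprop/mosivem/gisnub, yielding mitegre.
Then arbor.survey using p: /misuprop, and observe [gokuguk, mosivem/, tajin].


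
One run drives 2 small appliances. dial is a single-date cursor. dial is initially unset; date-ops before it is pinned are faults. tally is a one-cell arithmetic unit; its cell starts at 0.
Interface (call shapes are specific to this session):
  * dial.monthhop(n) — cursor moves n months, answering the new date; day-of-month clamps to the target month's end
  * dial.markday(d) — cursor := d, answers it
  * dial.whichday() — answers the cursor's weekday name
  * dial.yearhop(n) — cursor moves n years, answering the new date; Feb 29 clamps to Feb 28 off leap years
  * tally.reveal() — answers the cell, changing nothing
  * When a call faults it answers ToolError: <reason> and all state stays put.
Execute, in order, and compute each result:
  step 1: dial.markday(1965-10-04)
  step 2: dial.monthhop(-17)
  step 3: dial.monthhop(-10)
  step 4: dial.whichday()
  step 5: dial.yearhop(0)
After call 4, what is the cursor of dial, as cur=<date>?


Now I run dial.markday(d: 1965-10-04), — result: 1965-10-04.
I try dial.monthhop(n: -17), → 1964-05-04.
I try dial.monthhop(n: -10), and observe 1963-07-04.
I invoke dial.whichday, and observe Thursday.
Then dial.yearhop(n: 0), giving 1963-07-04.

Answer: cur=1963-07-04


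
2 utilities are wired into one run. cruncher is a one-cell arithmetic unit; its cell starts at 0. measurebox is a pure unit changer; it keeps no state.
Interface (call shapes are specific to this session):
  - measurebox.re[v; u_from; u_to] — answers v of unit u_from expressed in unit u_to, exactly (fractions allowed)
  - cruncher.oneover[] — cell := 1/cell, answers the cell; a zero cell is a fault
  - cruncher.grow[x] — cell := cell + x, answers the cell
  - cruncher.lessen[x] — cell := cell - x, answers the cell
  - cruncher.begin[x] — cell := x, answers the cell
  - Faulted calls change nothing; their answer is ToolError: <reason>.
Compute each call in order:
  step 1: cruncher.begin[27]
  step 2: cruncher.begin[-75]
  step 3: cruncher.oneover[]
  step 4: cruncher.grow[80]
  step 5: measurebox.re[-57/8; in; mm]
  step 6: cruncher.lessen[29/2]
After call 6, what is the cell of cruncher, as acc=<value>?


-> cruncher.begin(x='27')
<- 27
-> cruncher.begin(x='-75')
<- -75
-> cruncher.oneover()
<- -1/75
-> cruncher.grow(x='80')
<- 5999/75
-> measurebox.re(v='-57/8', u_from='in', u_to='mm')
<- -7239/40
-> cruncher.lessen(x='29/2')
<- 9823/150

Answer: acc=9823/150


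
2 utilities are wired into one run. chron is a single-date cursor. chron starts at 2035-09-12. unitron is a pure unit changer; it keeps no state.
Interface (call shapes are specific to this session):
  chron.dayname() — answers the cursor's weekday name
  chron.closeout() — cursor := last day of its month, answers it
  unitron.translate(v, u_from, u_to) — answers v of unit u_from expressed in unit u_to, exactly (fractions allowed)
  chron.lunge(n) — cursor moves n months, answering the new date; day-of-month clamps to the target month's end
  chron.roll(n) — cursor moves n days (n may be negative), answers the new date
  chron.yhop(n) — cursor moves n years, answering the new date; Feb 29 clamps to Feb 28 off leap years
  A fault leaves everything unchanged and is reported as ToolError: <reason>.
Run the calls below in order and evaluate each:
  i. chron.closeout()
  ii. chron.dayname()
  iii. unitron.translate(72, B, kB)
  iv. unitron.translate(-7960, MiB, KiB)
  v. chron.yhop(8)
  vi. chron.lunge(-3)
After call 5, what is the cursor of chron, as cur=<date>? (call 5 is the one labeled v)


[in] chron.closeout
:: 2035-09-30
[in] chron.dayname
:: Sunday
[in] unitron.translate v: 72 u_from: B u_to: kB
:: 9/125
[in] unitron.translate v: -7960 u_from: MiB u_to: KiB
:: -8151040
[in] chron.yhop n: 8
:: 2043-09-30
[in] chron.lunge n: -3
:: 2043-06-30

Answer: cur=2043-09-30


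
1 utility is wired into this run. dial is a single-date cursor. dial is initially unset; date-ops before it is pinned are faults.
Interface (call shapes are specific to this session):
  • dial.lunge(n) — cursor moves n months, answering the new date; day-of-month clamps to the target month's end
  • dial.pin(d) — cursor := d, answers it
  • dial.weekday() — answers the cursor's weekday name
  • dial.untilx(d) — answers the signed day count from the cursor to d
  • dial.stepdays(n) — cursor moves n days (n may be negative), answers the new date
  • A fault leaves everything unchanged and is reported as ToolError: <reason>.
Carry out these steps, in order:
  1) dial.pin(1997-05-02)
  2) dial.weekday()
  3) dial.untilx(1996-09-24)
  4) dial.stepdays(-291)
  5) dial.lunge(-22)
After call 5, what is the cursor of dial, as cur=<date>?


Answer: cur=1994-09-15

Derivation:
$ dial.pin 1997-05-02
= 1997-05-02
$ dial.weekday
= Friday
$ dial.untilx 1996-09-24
= -220
$ dial.stepdays -291
= 1996-07-15
$ dial.lunge -22
= 1994-09-15
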